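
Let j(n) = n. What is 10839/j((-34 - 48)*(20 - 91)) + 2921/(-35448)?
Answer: 183607405/103189128 ≈ 1.7793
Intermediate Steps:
10839/j((-34 - 48)*(20 - 91)) + 2921/(-35448) = 10839/(((-34 - 48)*(20 - 91))) + 2921/(-35448) = 10839/((-82*(-71))) + 2921*(-1/35448) = 10839/5822 - 2921/35448 = 183607405/103189128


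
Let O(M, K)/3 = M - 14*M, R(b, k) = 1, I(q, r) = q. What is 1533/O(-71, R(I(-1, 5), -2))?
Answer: 511/923 ≈ 0.55363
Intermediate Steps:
O(M, K) = -39*M (O(M, K) = 3*(M - 14*M) = 3*(-13*M) = -39*M)
1533/O(-71, R(I(-1, 5), -2)) = 1533/((-39*(-71))) = 1533/2769 = 1533*(1/2769) = 511/923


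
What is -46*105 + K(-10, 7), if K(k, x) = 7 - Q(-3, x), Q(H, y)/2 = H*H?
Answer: -4841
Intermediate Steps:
Q(H, y) = 2*H² (Q(H, y) = 2*(H*H) = 2*H²)
K(k, x) = -11 (K(k, x) = 7 - 2*(-3)² = 7 - 2*9 = 7 - 1*18 = 7 - 18 = -11)
-46*105 + K(-10, 7) = -46*105 - 11 = -4830 - 11 = -4841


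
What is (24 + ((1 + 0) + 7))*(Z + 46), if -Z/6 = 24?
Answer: -3136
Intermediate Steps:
Z = -144 (Z = -6*24 = -144)
(24 + ((1 + 0) + 7))*(Z + 46) = (24 + ((1 + 0) + 7))*(-144 + 46) = (24 + (1 + 7))*(-98) = (24 + 8)*(-98) = 32*(-98) = -3136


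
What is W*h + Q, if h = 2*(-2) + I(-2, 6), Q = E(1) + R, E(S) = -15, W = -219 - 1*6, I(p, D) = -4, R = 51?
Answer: 1836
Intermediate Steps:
W = -225 (W = -219 - 6 = -225)
Q = 36 (Q = -15 + 51 = 36)
h = -8 (h = 2*(-2) - 4 = -4 - 4 = -8)
W*h + Q = -225*(-8) + 36 = 1800 + 36 = 1836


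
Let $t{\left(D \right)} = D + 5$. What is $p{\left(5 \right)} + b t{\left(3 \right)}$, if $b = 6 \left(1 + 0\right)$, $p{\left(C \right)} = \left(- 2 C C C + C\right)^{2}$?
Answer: $60073$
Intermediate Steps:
$p{\left(C \right)} = \left(C - 2 C^{3}\right)^{2}$ ($p{\left(C \right)} = \left(- 2 C C^{2} + C\right)^{2} = \left(- 2 C^{3} + C\right)^{2} = \left(C - 2 C^{3}\right)^{2}$)
$t{\left(D \right)} = 5 + D$
$b = 6$ ($b = 6 \cdot 1 = 6$)
$p{\left(5 \right)} + b t{\left(3 \right)} = 5^{2} \left(-1 + 2 \cdot 5^{2}\right)^{2} + 6 \left(5 + 3\right) = 25 \left(-1 + 2 \cdot 25\right)^{2} + 6 \cdot 8 = 25 \left(-1 + 50\right)^{2} + 48 = 25 \cdot 49^{2} + 48 = 25 \cdot 2401 + 48 = 60025 + 48 = 60073$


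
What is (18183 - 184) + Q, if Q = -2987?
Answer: 15012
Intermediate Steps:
(18183 - 184) + Q = (18183 - 184) - 2987 = 17999 - 2987 = 15012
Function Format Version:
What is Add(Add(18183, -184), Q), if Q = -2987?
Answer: 15012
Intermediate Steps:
Add(Add(18183, -184), Q) = Add(Add(18183, -184), -2987) = Add(17999, -2987) = 15012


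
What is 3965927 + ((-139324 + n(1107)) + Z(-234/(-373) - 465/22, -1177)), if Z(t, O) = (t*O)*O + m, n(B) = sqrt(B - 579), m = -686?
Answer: -18341021801/746 + 4*sqrt(33) ≈ -2.4586e+7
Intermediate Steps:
n(B) = sqrt(-579 + B)
Z(t, O) = -686 + t*O**2 (Z(t, O) = (t*O)*O - 686 = (O*t)*O - 686 = t*O**2 - 686 = -686 + t*O**2)
3965927 + ((-139324 + n(1107)) + Z(-234/(-373) - 465/22, -1177)) = 3965927 + ((-139324 + sqrt(-579 + 1107)) + (-686 + (-234/(-373) - 465/22)*(-1177)**2)) = 3965927 + ((-139324 + sqrt(528)) + (-686 + (-234*(-1/373) - 465*1/22)*1385329)) = 3965927 + ((-139324 + 4*sqrt(33)) + (-686 + (234/373 - 465/22)*1385329)) = 3965927 + ((-139324 + 4*sqrt(33)) + (-686 - 168297/8206*1385329)) = 3965927 + ((-139324 + 4*sqrt(33)) + (-686 - 21195155883/746)) = 3965927 + ((-139324 + 4*sqrt(33)) - 21195667639/746) = 3965927 + (-21299603343/746 + 4*sqrt(33)) = -18341021801/746 + 4*sqrt(33)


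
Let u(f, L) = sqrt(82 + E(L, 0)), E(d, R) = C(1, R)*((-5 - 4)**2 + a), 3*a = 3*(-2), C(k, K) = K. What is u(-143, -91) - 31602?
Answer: -31602 + sqrt(82) ≈ -31593.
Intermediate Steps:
a = -2 (a = (3*(-2))/3 = (1/3)*(-6) = -2)
E(d, R) = 79*R (E(d, R) = R*((-5 - 4)**2 - 2) = R*((-9)**2 - 2) = R*(81 - 2) = R*79 = 79*R)
u(f, L) = sqrt(82) (u(f, L) = sqrt(82 + 79*0) = sqrt(82 + 0) = sqrt(82))
u(-143, -91) - 31602 = sqrt(82) - 31602 = -31602 + sqrt(82)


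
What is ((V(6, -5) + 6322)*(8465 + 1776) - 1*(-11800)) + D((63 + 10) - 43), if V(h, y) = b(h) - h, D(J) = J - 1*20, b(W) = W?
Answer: 64755412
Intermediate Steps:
D(J) = -20 + J (D(J) = J - 20 = -20 + J)
V(h, y) = 0 (V(h, y) = h - h = 0)
((V(6, -5) + 6322)*(8465 + 1776) - 1*(-11800)) + D((63 + 10) - 43) = ((0 + 6322)*(8465 + 1776) - 1*(-11800)) + (-20 + ((63 + 10) - 43)) = (6322*10241 + 11800) + (-20 + (73 - 43)) = (64743602 + 11800) + (-20 + 30) = 64755402 + 10 = 64755412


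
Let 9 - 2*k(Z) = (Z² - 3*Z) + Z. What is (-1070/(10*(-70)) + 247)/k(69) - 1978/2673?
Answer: -121976467/143887590 ≈ -0.84772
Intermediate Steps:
k(Z) = 9/2 + Z - Z²/2 (k(Z) = 9/2 - ((Z² - 3*Z) + Z)/2 = 9/2 - (Z² - 2*Z)/2 = 9/2 + (Z - Z²/2) = 9/2 + Z - Z²/2)
(-1070/(10*(-70)) + 247)/k(69) - 1978/2673 = (-1070/(10*(-70)) + 247)/(9/2 + 69 - ½*69²) - 1978/2673 = (-1070/(-700) + 247)/(9/2 + 69 - ½*4761) - 1978*1/2673 = (-1070*(-1/700) + 247)/(9/2 + 69 - 4761/2) - 1978/2673 = (107/70 + 247)/(-2307) - 1978/2673 = (17397/70)*(-1/2307) - 1978/2673 = -5799/53830 - 1978/2673 = -121976467/143887590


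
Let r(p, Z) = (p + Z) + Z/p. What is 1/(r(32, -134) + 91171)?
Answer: 16/1457037 ≈ 1.0981e-5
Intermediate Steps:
r(p, Z) = Z + p + Z/p (r(p, Z) = (Z + p) + Z/p = Z + p + Z/p)
1/(r(32, -134) + 91171) = 1/((-134 + 32 - 134/32) + 91171) = 1/((-134 + 32 - 134*1/32) + 91171) = 1/((-134 + 32 - 67/16) + 91171) = 1/(-1699/16 + 91171) = 1/(1457037/16) = 16/1457037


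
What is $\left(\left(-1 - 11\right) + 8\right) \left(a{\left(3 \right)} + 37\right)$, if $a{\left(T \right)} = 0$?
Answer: $-148$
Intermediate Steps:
$\left(\left(-1 - 11\right) + 8\right) \left(a{\left(3 \right)} + 37\right) = \left(\left(-1 - 11\right) + 8\right) \left(0 + 37\right) = \left(\left(-1 - 11\right) + 8\right) 37 = \left(-12 + 8\right) 37 = \left(-4\right) 37 = -148$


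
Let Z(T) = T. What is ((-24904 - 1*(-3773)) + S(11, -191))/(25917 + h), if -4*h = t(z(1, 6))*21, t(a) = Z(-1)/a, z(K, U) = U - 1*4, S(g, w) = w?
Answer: -170576/207357 ≈ -0.82262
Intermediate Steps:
z(K, U) = -4 + U (z(K, U) = U - 4 = -4 + U)
t(a) = -1/a
h = 21/8 (h = -(-1/(-4 + 6))*21/4 = -(-1/2)*21/4 = -(-1*½)*21/4 = -(-1)*21/8 = -¼*(-21/2) = 21/8 ≈ 2.6250)
((-24904 - 1*(-3773)) + S(11, -191))/(25917 + h) = ((-24904 - 1*(-3773)) - 191)/(25917 + 21/8) = ((-24904 + 3773) - 191)/(207357/8) = (-21131 - 191)*(8/207357) = -21322*8/207357 = -170576/207357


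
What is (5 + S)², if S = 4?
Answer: 81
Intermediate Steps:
(5 + S)² = (5 + 4)² = 9² = 81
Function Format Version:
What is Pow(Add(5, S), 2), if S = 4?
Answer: 81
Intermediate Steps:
Pow(Add(5, S), 2) = Pow(Add(5, 4), 2) = Pow(9, 2) = 81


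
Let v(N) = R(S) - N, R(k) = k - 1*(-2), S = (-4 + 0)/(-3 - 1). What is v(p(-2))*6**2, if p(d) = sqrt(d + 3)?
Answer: 72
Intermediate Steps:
S = 1 (S = -4/(-4) = -4*(-1/4) = 1)
p(d) = sqrt(3 + d)
R(k) = 2 + k (R(k) = k + 2 = 2 + k)
v(N) = 3 - N (v(N) = (2 + 1) - N = 3 - N)
v(p(-2))*6**2 = (3 - sqrt(3 - 2))*6**2 = (3 - sqrt(1))*36 = (3 - 1*1)*36 = (3 - 1)*36 = 2*36 = 72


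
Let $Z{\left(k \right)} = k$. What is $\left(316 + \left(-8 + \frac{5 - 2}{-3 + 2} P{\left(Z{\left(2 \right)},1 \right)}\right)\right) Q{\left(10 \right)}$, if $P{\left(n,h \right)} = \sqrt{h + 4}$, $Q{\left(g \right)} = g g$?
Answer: $30800 - 300 \sqrt{5} \approx 30129.0$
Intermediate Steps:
$Q{\left(g \right)} = g^{2}$
$P{\left(n,h \right)} = \sqrt{4 + h}$
$\left(316 + \left(-8 + \frac{5 - 2}{-3 + 2} P{\left(Z{\left(2 \right)},1 \right)}\right)\right) Q{\left(10 \right)} = \left(316 - \left(8 - \frac{5 - 2}{-3 + 2} \sqrt{4 + 1}\right)\right) 10^{2} = \left(316 - \left(8 - \frac{3}{-1} \sqrt{5}\right)\right) 100 = \left(316 - \left(8 - 3 \left(-1\right) \sqrt{5}\right)\right) 100 = \left(316 - \left(8 + 3 \sqrt{5}\right)\right) 100 = \left(308 - 3 \sqrt{5}\right) 100 = 30800 - 300 \sqrt{5}$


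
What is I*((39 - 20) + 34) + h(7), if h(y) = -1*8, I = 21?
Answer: 1105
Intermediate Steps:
h(y) = -8
I*((39 - 20) + 34) + h(7) = 21*((39 - 20) + 34) - 8 = 21*(19 + 34) - 8 = 21*53 - 8 = 1113 - 8 = 1105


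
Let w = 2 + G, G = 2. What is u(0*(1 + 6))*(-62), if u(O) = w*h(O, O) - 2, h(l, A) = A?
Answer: 124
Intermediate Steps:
w = 4 (w = 2 + 2 = 4)
u(O) = -2 + 4*O (u(O) = 4*O - 2 = -2 + 4*O)
u(0*(1 + 6))*(-62) = (-2 + 4*(0*(1 + 6)))*(-62) = (-2 + 4*(0*7))*(-62) = (-2 + 4*0)*(-62) = (-2 + 0)*(-62) = -2*(-62) = 124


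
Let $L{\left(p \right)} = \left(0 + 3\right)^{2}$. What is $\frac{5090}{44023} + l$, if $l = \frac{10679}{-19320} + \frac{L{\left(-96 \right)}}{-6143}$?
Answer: $- \frac{327359509153}{746395877640} \approx -0.43859$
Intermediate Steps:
$L{\left(p \right)} = 9$ ($L{\left(p \right)} = 3^{2} = 9$)
$l = - \frac{65774977}{118682760}$ ($l = \frac{10679}{-19320} + \frac{9}{-6143} = 10679 \left(- \frac{1}{19320}\right) + 9 \left(- \frac{1}{6143}\right) = - \frac{10679}{19320} - \frac{9}{6143} = - \frac{65774977}{118682760} \approx -0.55421$)
$\frac{5090}{44023} + l = \frac{5090}{44023} - \frac{65774977}{118682760} = - \frac{327359509153}{746395877640}$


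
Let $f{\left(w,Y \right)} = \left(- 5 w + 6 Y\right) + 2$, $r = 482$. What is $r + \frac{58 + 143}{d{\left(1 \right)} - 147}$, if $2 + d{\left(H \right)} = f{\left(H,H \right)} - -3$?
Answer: $\frac{68725}{143} \approx 480.59$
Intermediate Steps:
$f{\left(w,Y \right)} = 2 - 5 w + 6 Y$
$d{\left(H \right)} = 3 + H$ ($d{\left(H \right)} = -2 + \left(\left(2 - 5 H + 6 H\right) - -3\right) = -2 + \left(\left(2 + H\right) + 3\right) = -2 + \left(5 + H\right) = 3 + H$)
$r + \frac{58 + 143}{d{\left(1 \right)} - 147} = 482 + \frac{58 + 143}{\left(3 + 1\right) - 147} = 482 + \frac{201}{4 - 147} = 482 + \frac{201}{-143} = 482 + 201 \left(- \frac{1}{143}\right) = 482 - \frac{201}{143} = \frac{68725}{143}$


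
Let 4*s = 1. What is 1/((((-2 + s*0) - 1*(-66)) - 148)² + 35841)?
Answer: 1/42897 ≈ 2.3312e-5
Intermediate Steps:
s = ¼ (s = (¼)*1 = ¼ ≈ 0.25000)
1/((((-2 + s*0) - 1*(-66)) - 148)² + 35841) = 1/((((-2 + (¼)*0) - 1*(-66)) - 148)² + 35841) = 1/((((-2 + 0) + 66) - 148)² + 35841) = 1/(((-2 + 66) - 148)² + 35841) = 1/((64 - 148)² + 35841) = 1/((-84)² + 35841) = 1/(7056 + 35841) = 1/42897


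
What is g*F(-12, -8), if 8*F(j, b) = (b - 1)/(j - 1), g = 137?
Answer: 1233/104 ≈ 11.856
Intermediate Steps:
F(j, b) = (-1 + b)/(8*(-1 + j)) (F(j, b) = ((b - 1)/(j - 1))/8 = ((-1 + b)/(-1 + j))/8 = (-1 + b)/(8*(-1 + j)))
g*F(-12, -8) = 137*((-1 - 8)/(8*(-1 - 12))) = 137*((1/8)*(-9)/(-13)) = 137*((1/8)*(-1/13)*(-9)) = 137*(9/104) = 1233/104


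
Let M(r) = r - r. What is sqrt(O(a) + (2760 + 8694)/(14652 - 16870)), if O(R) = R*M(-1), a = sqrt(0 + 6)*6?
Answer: I*sqrt(6351243)/1109 ≈ 2.2725*I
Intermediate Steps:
M(r) = 0
a = 6*sqrt(6) (a = sqrt(6)*6 = 6*sqrt(6) ≈ 14.697)
O(R) = 0 (O(R) = R*0 = 0)
sqrt(O(a) + (2760 + 8694)/(14652 - 16870)) = sqrt(0 + (2760 + 8694)/(14652 - 16870)) = sqrt(0 + 11454/(-2218)) = sqrt(0 + 11454*(-1/2218)) = sqrt(0 - 5727/1109) = sqrt(-5727/1109) = I*sqrt(6351243)/1109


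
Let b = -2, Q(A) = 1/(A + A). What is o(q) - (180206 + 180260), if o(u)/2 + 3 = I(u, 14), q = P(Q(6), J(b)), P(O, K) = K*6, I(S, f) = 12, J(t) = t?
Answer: -360448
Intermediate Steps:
Q(A) = 1/(2*A)
P(O, K) = 6*K
q = -12 (q = 6*(-2) = -12)
o(u) = 18 (o(u) = -6 + 2*12 = -6 + 24 = 18)
o(q) - (180206 + 180260) = 18 - (180206 + 180260) = 18 - 1*360466 = 18 - 360466 = -360448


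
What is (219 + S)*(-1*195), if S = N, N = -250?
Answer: 6045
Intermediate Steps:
S = -250
(219 + S)*(-1*195) = (219 - 250)*(-1*195) = -31*(-195) = 6045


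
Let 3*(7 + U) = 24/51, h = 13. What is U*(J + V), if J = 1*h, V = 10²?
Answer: -39437/51 ≈ -773.27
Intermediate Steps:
V = 100
U = -349/51 (U = -7 + (24/51)/3 = -7 + (24*(1/51))/3 = -7 + (⅓)*(8/17) = -7 + 8/51 = -349/51 ≈ -6.8431)
J = 13 (J = 1*13 = 13)
U*(J + V) = -349*(13 + 100)/51 = -349/51*113 = -39437/51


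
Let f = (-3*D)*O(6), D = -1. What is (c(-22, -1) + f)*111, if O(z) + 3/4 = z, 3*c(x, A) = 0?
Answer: 6993/4 ≈ 1748.3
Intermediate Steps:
c(x, A) = 0 (c(x, A) = (⅓)*0 = 0)
O(z) = -¾ + z
f = 63/4 (f = (-3*(-1))*(-¾ + 6) = 3*(21/4) = 63/4 ≈ 15.750)
(c(-22, -1) + f)*111 = (0 + 63/4)*111 = (63/4)*111 = 6993/4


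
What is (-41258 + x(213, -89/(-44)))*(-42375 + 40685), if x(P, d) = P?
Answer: 69366050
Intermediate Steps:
(-41258 + x(213, -89/(-44)))*(-42375 + 40685) = (-41258 + 213)*(-42375 + 40685) = -41045*(-1690) = 69366050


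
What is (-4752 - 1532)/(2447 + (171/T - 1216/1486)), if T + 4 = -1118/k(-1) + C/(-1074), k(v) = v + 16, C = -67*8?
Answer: -978260732264/380467821481 ≈ -2.5712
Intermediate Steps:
C = -536
k(v) = 16 + v
T = -209522/2685 (T = -4 + (-1118/(16 - 1) - 536/(-1074)) = -4 + (-1118/15 - 536*(-1/1074)) = -4 + (-1118*1/15 + 268/537) = -4 + (-1118/15 + 268/537) = -4 - 198782/2685 = -209522/2685 ≈ -78.034)
(-4752 - 1532)/(2447 + (171/T - 1216/1486)) = (-4752 - 1532)/(2447 + (171/(-209522/2685) - 1216/1486)) = -6284/(2447 + (171*(-2685/209522) - 1216*1/1486)) = -6284/(2447 + (-459135/209522 - 608/743)) = -6284/(2447 - 468526681/155674846) = -6284/380467821481/155674846 = -6284*155674846/380467821481 = -978260732264/380467821481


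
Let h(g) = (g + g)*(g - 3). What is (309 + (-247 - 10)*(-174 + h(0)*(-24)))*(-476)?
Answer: -21432852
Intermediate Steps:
h(g) = 2*g*(-3 + g) (h(g) = (2*g)*(-3 + g) = 2*g*(-3 + g))
(309 + (-247 - 10)*(-174 + h(0)*(-24)))*(-476) = (309 + (-247 - 10)*(-174 + (2*0*(-3 + 0))*(-24)))*(-476) = (309 - 257*(-174 + (2*0*(-3))*(-24)))*(-476) = (309 - 257*(-174 + 0*(-24)))*(-476) = (309 - 257*(-174 + 0))*(-476) = (309 - 257*(-174))*(-476) = (309 + 44718)*(-476) = 45027*(-476) = -21432852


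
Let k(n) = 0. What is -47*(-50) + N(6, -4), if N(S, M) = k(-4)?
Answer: 2350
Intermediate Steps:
N(S, M) = 0
-47*(-50) + N(6, -4) = -47*(-50) + 0 = 2350 + 0 = 2350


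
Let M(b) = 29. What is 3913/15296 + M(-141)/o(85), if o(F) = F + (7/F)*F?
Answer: 200895/351808 ≈ 0.57104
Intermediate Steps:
o(F) = 7 + F (o(F) = F + 7 = 7 + F)
3913/15296 + M(-141)/o(85) = 3913/15296 + 29/(7 + 85) = 3913*(1/15296) + 29/92 = 3913/15296 + 29*(1/92) = 3913/15296 + 29/92 = 200895/351808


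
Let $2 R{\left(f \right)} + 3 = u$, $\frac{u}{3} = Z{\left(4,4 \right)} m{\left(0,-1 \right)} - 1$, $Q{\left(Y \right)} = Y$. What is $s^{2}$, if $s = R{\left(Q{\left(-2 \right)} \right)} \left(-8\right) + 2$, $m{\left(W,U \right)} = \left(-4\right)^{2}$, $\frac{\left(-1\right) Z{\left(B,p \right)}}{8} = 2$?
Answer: $9597604$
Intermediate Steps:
$Z{\left(B,p \right)} = -16$ ($Z{\left(B,p \right)} = \left(-8\right) 2 = -16$)
$m{\left(W,U \right)} = 16$
$u = -771$ ($u = 3 \left(\left(-16\right) 16 - 1\right) = 3 \left(-256 - 1\right) = 3 \left(-257\right) = -771$)
$R{\left(f \right)} = -387$ ($R{\left(f \right)} = - \frac{3}{2} + \frac{1}{2} \left(-771\right) = - \frac{3}{2} - \frac{771}{2} = -387$)
$s = 3098$ ($s = \left(-387\right) \left(-8\right) + 2 = 3096 + 2 = 3098$)
$s^{2} = 3098^{2} = 9597604$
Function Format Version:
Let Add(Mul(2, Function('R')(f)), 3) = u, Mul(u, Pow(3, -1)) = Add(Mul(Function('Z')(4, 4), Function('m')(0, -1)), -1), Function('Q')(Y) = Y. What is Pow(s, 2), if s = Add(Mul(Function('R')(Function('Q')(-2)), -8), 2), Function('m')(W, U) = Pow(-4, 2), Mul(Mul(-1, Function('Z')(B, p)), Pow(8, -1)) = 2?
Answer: 9597604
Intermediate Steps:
Function('Z')(B, p) = -16 (Function('Z')(B, p) = Mul(-8, 2) = -16)
Function('m')(W, U) = 16
u = -771 (u = Mul(3, Add(Mul(-16, 16), -1)) = Mul(3, Add(-256, -1)) = Mul(3, -257) = -771)
Function('R')(f) = -387 (Function('R')(f) = Add(Rational(-3, 2), Mul(Rational(1, 2), -771)) = Add(Rational(-3, 2), Rational(-771, 2)) = -387)
s = 3098 (s = Add(Mul(-387, -8), 2) = Add(3096, 2) = 3098)
Pow(s, 2) = Pow(3098, 2) = 9597604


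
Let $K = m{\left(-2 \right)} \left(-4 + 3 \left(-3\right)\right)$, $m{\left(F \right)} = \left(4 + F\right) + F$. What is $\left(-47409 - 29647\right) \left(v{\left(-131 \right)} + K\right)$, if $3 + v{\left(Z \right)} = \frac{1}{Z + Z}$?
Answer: $\frac{30321536}{131} \approx 2.3146 \cdot 10^{5}$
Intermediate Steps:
$v{\left(Z \right)} = -3 + \frac{1}{2 Z}$ ($v{\left(Z \right)} = -3 + \frac{1}{Z + Z} = -3 + \frac{1}{2 Z}$)
$m{\left(F \right)} = 4 + 2 F$
$K = 0$ ($K = \left(4 + 2 \left(-2\right)\right) \left(-4 + 3 \left(-3\right)\right) = \left(4 - 4\right) \left(-4 - 9\right) = 0 \left(-13\right) = 0$)
$\left(-47409 - 29647\right) \left(v{\left(-131 \right)} + K\right) = \left(-47409 - 29647\right) \left(\left(-3 + \frac{1}{2 \left(-131\right)}\right) + 0\right) = - 77056 \left(\left(-3 + \frac{1}{2} \left(- \frac{1}{131}\right)\right) + 0\right) = - 77056 \left(\left(-3 - \frac{1}{262}\right) + 0\right) = - 77056 \left(- \frac{787}{262} + 0\right) = \left(-77056\right) \left(- \frac{787}{262}\right) = \frac{30321536}{131}$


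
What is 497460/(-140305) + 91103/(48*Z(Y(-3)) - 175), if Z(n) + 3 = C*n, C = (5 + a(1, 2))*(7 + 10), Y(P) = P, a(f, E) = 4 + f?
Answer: -5023743391/695884739 ≈ -7.2192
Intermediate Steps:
C = 170 (C = (5 + (4 + 1))*(7 + 10) = (5 + 5)*17 = 10*17 = 170)
Z(n) = -3 + 170*n
497460/(-140305) + 91103/(48*Z(Y(-3)) - 175) = 497460/(-140305) + 91103/(48*(-3 + 170*(-3)) - 175) = 497460*(-1/140305) + 91103/(48*(-3 - 510) - 175) = -99492/28061 + 91103/(48*(-513) - 175) = -99492/28061 + 91103/(-24624 - 175) = -99492/28061 + 91103/(-24799) = -99492/28061 + 91103*(-1/24799) = -99492/28061 - 91103/24799 = -5023743391/695884739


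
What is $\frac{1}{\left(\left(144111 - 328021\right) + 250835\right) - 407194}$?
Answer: $- \frac{1}{340269} \approx -2.9389 \cdot 10^{-6}$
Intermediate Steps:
$\frac{1}{\left(\left(144111 - 328021\right) + 250835\right) - 407194} = \frac{1}{\left(-183910 + 250835\right) - 407194} = \frac{1}{66925 - 407194} = \frac{1}{-340269} = - \frac{1}{340269}$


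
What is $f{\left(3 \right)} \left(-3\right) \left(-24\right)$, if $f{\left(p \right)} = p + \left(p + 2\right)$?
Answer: $576$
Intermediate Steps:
$f{\left(p \right)} = 2 + 2 p$ ($f{\left(p \right)} = p + \left(2 + p\right) = 2 + 2 p$)
$f{\left(3 \right)} \left(-3\right) \left(-24\right) = \left(2 + 2 \cdot 3\right) \left(-3\right) \left(-24\right) = \left(2 + 6\right) \left(-3\right) \left(-24\right) = 8 \left(-3\right) \left(-24\right) = \left(-24\right) \left(-24\right) = 576$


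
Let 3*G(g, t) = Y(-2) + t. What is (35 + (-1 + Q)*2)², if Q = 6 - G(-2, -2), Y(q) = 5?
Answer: 1849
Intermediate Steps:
G(g, t) = 5/3 + t/3 (G(g, t) = (5 + t)/3 = 5/3 + t/3)
Q = 5 (Q = 6 - (5/3 + (⅓)*(-2)) = 6 - (5/3 - ⅔) = 6 - 1*1 = 6 - 1 = 5)
(35 + (-1 + Q)*2)² = (35 + (-1 + 5)*2)² = (35 + 4*2)² = (35 + 8)² = 43² = 1849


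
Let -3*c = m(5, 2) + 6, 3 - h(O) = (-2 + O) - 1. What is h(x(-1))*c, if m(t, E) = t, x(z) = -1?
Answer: -77/3 ≈ -25.667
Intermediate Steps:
h(O) = 6 - O (h(O) = 3 - ((-2 + O) - 1) = 3 - (-3 + O) = 3 + (3 - O) = 6 - O)
c = -11/3 (c = -(5 + 6)/3 = -⅓*11 = -11/3 ≈ -3.6667)
h(x(-1))*c = (6 - 1*(-1))*(-11/3) = (6 + 1)*(-11/3) = 7*(-11/3) = -77/3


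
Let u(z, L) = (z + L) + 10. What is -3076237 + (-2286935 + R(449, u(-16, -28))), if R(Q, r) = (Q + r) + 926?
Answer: -5361831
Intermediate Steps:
u(z, L) = 10 + L + z (u(z, L) = (L + z) + 10 = 10 + L + z)
R(Q, r) = 926 + Q + r
-3076237 + (-2286935 + R(449, u(-16, -28))) = -3076237 + (-2286935 + (926 + 449 + (10 - 28 - 16))) = -3076237 + (-2286935 + (926 + 449 - 34)) = -3076237 + (-2286935 + 1341) = -3076237 - 2285594 = -5361831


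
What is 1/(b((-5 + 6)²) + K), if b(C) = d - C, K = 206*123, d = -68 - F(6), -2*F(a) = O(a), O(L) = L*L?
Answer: 1/25287 ≈ 3.9546e-5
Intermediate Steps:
O(L) = L²
F(a) = -a²/2
d = -50 (d = -68 - (-1)*6²/2 = -68 - (-1)*36/2 = -68 - 1*(-18) = -68 + 18 = -50)
K = 25338
b(C) = -50 - C
1/(b((-5 + 6)²) + K) = 1/((-50 - (-5 + 6)²) + 25338) = 1/((-50 - 1*1²) + 25338) = 1/((-50 - 1*1) + 25338) = 1/((-50 - 1) + 25338) = 1/(-51 + 25338) = 1/25287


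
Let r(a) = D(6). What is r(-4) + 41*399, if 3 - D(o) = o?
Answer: 16356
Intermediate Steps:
D(o) = 3 - o
r(a) = -3 (r(a) = 3 - 1*6 = 3 - 6 = -3)
r(-4) + 41*399 = -3 + 41*399 = -3 + 16359 = 16356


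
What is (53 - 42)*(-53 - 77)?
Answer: -1430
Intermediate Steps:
(53 - 42)*(-53 - 77) = 11*(-130) = -1430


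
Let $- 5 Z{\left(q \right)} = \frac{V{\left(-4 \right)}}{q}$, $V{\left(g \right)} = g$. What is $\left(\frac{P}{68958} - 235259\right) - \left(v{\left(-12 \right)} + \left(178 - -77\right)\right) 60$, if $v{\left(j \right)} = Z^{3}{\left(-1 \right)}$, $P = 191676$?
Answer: $- \frac{71982239401}{287325} \approx -2.5053 \cdot 10^{5}$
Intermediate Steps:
$Z{\left(q \right)} = \frac{4}{5 q}$ ($Z{\left(q \right)} = - \frac{\left(-4\right) \frac{1}{q}}{5} = \frac{4}{5 q}$)
$v{\left(j \right)} = - \frac{64}{125}$ ($v{\left(j \right)} = \left(\frac{4}{5 \left(-1\right)}\right)^{3} = \left(\frac{4}{5} \left(-1\right)\right)^{3} = \left(- \frac{4}{5}\right)^{3} = - \frac{64}{125}$)
$\left(\frac{P}{68958} - 235259\right) - \left(v{\left(-12 \right)} + \left(178 - -77\right)\right) 60 = \left(\frac{191676}{68958} - 235259\right) - \left(- \frac{64}{125} + \left(178 - -77\right)\right) 60 = \left(191676 \cdot \frac{1}{68958} - 235259\right) - \left(- \frac{64}{125} + \left(178 + 77\right)\right) 60 = \left(\frac{31946}{11493} - 235259\right) - \left(- \frac{64}{125} + 255\right) 60 = - \frac{2703799741}{11493} - \frac{31811}{125} \cdot 60 = - \frac{2703799741}{11493} - \frac{381732}{25} = - \frac{71982239401}{287325}$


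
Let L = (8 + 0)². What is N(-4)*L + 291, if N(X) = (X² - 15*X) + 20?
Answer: 6435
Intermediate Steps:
N(X) = 20 + X² - 15*X
L = 64 (L = 8² = 64)
N(-4)*L + 291 = (20 + (-4)² - 15*(-4))*64 + 291 = (20 + 16 + 60)*64 + 291 = 96*64 + 291 = 6144 + 291 = 6435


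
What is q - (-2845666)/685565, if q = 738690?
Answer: 506422855516/685565 ≈ 7.3869e+5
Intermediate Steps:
q - (-2845666)/685565 = 738690 - (-2845666)/685565 = 738690 - 1*(-2845666/685565) = 738690 + 2845666/685565 = 506422855516/685565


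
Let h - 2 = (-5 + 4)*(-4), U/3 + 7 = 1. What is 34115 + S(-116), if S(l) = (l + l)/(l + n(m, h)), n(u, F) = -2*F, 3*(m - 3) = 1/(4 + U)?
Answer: 545869/16 ≈ 34117.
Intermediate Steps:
U = -18 (U = -21 + 3*1 = -21 + 3 = -18)
h = 6 (h = 2 + (-5 + 4)*(-4) = 2 - 1*(-4) = 2 + 4 = 6)
m = 125/42 (m = 3 + 1/(3*(4 - 18)) = 3 + (⅓)/(-14) = 3 + (⅓)*(-1/14) = 3 - 1/42 = 125/42 ≈ 2.9762)
S(l) = 2*l/(-12 + l) (S(l) = (l + l)/(l - 2*6) = (2*l)/(l - 12) = (2*l)/(-12 + l) = 2*l/(-12 + l))
34115 + S(-116) = 34115 + 2*(-116)/(-12 - 116) = 34115 + 2*(-116)/(-128) = 34115 + 2*(-116)*(-1/128) = 34115 + 29/16 = 545869/16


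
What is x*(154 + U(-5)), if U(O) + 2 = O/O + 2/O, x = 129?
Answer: 98427/5 ≈ 19685.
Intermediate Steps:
U(O) = -1 + 2/O (U(O) = -2 + (O/O + 2/O) = -2 + (1 + 2/O) = -1 + 2/O)
x*(154 + U(-5)) = 129*(154 + (2 - 1*(-5))/(-5)) = 129*(154 - (2 + 5)/5) = 129*(154 - ⅕*7) = 129*(154 - 7/5) = 129*(763/5) = 98427/5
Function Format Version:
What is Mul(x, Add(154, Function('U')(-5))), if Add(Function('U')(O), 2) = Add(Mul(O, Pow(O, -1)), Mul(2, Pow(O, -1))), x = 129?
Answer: Rational(98427, 5) ≈ 19685.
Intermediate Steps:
Function('U')(O) = Add(-1, Mul(2, Pow(O, -1))) (Function('U')(O) = Add(-2, Add(Mul(O, Pow(O, -1)), Mul(2, Pow(O, -1)))) = Add(-2, Add(1, Mul(2, Pow(O, -1)))) = Add(-1, Mul(2, Pow(O, -1))))
Mul(x, Add(154, Function('U')(-5))) = Mul(129, Add(154, Mul(Pow(-5, -1), Add(2, Mul(-1, -5))))) = Mul(129, Add(154, Mul(Rational(-1, 5), Add(2, 5)))) = Mul(129, Add(154, Mul(Rational(-1, 5), 7))) = Mul(129, Add(154, Rational(-7, 5))) = Mul(129, Rational(763, 5)) = Rational(98427, 5)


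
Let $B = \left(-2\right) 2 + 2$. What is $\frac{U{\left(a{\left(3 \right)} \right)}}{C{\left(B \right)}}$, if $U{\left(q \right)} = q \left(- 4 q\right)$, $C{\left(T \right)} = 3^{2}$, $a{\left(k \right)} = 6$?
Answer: $-16$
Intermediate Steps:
$B = -2$ ($B = -4 + 2 = -2$)
$C{\left(T \right)} = 9$
$U{\left(q \right)} = - 4 q^{2}$
$\frac{U{\left(a{\left(3 \right)} \right)}}{C{\left(B \right)}} = \frac{\left(-4\right) 6^{2}}{9} = \left(-4\right) 36 \cdot \frac{1}{9} = \left(-144\right) \frac{1}{9} = -16$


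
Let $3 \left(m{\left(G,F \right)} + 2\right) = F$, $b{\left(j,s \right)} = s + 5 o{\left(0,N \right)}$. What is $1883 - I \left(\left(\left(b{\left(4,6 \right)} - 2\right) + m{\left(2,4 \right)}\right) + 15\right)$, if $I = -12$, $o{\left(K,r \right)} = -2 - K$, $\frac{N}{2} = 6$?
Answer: $1983$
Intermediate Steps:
$N = 12$ ($N = 2 \cdot 6 = 12$)
$b{\left(j,s \right)} = -10 + s$ ($b{\left(j,s \right)} = s + 5 \left(-2 - 0\right) = s + 5 \left(-2 + 0\right) = s + 5 \left(-2\right) = s - 10 = -10 + s$)
$m{\left(G,F \right)} = -2 + \frac{F}{3}$
$1883 - I \left(\left(\left(b{\left(4,6 \right)} - 2\right) + m{\left(2,4 \right)}\right) + 15\right) = 1883 - - 12 \left(\left(\left(\left(-10 + 6\right) - 2\right) + \left(-2 + \frac{1}{3} \cdot 4\right)\right) + 15\right) = 1883 - - 12 \left(\left(\left(-4 - 2\right) + \left(-2 + \frac{4}{3}\right)\right) + 15\right) = 1883 - - 12 \left(\left(-6 - \frac{2}{3}\right) + 15\right) = 1883 - - 12 \left(- \frac{20}{3} + 15\right) = 1883 - \left(-12\right) \frac{25}{3} = 1883 - -100 = 1883 + 100 = 1983$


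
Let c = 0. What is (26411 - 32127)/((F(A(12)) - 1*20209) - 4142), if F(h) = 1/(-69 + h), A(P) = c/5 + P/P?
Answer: 388688/1655869 ≈ 0.23473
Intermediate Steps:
A(P) = 1 (A(P) = 0/5 + P/P = 0*(⅕) + 1 = 0 + 1 = 1)
(26411 - 32127)/((F(A(12)) - 1*20209) - 4142) = (26411 - 32127)/((1/(-69 + 1) - 1*20209) - 4142) = -5716/((1/(-68) - 20209) - 4142) = -5716/((-1/68 - 20209) - 4142) = -5716/(-1374213/68 - 4142) = -5716/(-1655869/68) = -5716*(-68/1655869) = 388688/1655869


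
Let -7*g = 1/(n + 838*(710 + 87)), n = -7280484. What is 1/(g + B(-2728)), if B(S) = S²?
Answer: 46288186/344475939601025 ≈ 1.3437e-7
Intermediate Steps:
g = 1/46288186 (g = -1/(7*(-7280484 + 838*(710 + 87))) = -1/(7*(-7280484 + 838*797)) = -1/(7*(-7280484 + 667886)) = -⅐/(-6612598) = -⅐*(-1/6612598) = 1/46288186 ≈ 2.1604e-8)
1/(g + B(-2728)) = 1/(1/46288186 + (-2728)²) = 1/(1/46288186 + 7441984) = 1/(344475939601025/46288186) = 46288186/344475939601025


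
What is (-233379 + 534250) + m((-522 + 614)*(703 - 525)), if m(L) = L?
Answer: 317247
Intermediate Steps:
(-233379 + 534250) + m((-522 + 614)*(703 - 525)) = (-233379 + 534250) + (-522 + 614)*(703 - 525) = 300871 + 92*178 = 300871 + 16376 = 317247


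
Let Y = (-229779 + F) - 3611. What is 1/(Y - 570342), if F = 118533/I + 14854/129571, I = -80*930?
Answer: -3213360800/2582685653606181 ≈ -1.2442e-6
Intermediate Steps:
I = -74400
F = -4751100581/3213360800 (F = 118533/(-74400) + 14854/129571 = 118533*(-1/74400) + 14854*(1/129571) = -39511/24800 + 14854/129571 = -4751100581/3213360800 ≈ -1.4785)
Y = -749971028212581/3213360800 (Y = (-229779 - 4751100581/3213360800) - 3611 = -738367582363781/3213360800 - 3611 = -749971028212581/3213360800 ≈ -2.3339e+5)
1/(Y - 570342) = 1/(-749971028212581/3213360800 - 570342) = 1/(-2582685653606181/3213360800) = -3213360800/2582685653606181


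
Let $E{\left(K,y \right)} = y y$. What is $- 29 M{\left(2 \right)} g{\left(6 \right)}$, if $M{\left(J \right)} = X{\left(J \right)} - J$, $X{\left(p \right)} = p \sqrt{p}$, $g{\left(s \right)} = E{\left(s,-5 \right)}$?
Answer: $1450 - 1450 \sqrt{2} \approx -600.61$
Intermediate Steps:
$E{\left(K,y \right)} = y^{2}$
$g{\left(s \right)} = 25$ ($g{\left(s \right)} = \left(-5\right)^{2} = 25$)
$X{\left(p \right)} = p^{\frac{3}{2}}$
$M{\left(J \right)} = J^{\frac{3}{2}} - J$
$- 29 M{\left(2 \right)} g{\left(6 \right)} = - 29 \left(2^{\frac{3}{2}} - 2\right) 25 = - 29 \left(2 \sqrt{2} - 2\right) 25 = - 29 \left(-2 + 2 \sqrt{2}\right) 25 = \left(58 - 58 \sqrt{2}\right) 25 = 1450 - 1450 \sqrt{2}$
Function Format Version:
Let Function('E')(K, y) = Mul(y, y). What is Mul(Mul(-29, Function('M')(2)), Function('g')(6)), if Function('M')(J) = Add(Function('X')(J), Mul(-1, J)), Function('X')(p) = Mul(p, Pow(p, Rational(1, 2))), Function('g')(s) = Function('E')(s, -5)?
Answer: Add(1450, Mul(-1450, Pow(2, Rational(1, 2)))) ≈ -600.61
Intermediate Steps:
Function('E')(K, y) = Pow(y, 2)
Function('g')(s) = 25 (Function('g')(s) = Pow(-5, 2) = 25)
Function('X')(p) = Pow(p, Rational(3, 2))
Function('M')(J) = Add(Pow(J, Rational(3, 2)), Mul(-1, J))
Mul(Mul(-29, Function('M')(2)), Function('g')(6)) = Mul(Mul(-29, Add(Pow(2, Rational(3, 2)), Mul(-1, 2))), 25) = Mul(Mul(-29, Add(Mul(2, Pow(2, Rational(1, 2))), -2)), 25) = Mul(Mul(-29, Add(-2, Mul(2, Pow(2, Rational(1, 2))))), 25) = Mul(Add(58, Mul(-58, Pow(2, Rational(1, 2)))), 25) = Add(1450, Mul(-1450, Pow(2, Rational(1, 2))))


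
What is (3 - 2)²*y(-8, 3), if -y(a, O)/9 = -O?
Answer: 27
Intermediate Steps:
y(a, O) = 9*O (y(a, O) = -(-9)*O = 9*O)
(3 - 2)²*y(-8, 3) = (3 - 2)²*(9*3) = 1²*27 = 1*27 = 27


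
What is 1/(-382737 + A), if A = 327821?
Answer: -1/54916 ≈ -1.8210e-5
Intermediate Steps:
1/(-382737 + A) = 1/(-382737 + 327821) = 1/(-54916) = -1/54916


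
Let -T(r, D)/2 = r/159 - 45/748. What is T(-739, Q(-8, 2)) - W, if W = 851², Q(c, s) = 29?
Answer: -43064776739/59466 ≈ -7.2419e+5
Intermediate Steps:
T(r, D) = 45/374 - 2*r/159 (T(r, D) = -2*(r/159 - 45/748) = -2*(-45/748 + r/159) = 45/374 - 2*r/159)
W = 724201
T(-739, Q(-8, 2)) - W = (45/374 - 2/159*(-739)) - 1*724201 = (45/374 + 1478/159) - 724201 = 559927/59466 - 724201 = -43064776739/59466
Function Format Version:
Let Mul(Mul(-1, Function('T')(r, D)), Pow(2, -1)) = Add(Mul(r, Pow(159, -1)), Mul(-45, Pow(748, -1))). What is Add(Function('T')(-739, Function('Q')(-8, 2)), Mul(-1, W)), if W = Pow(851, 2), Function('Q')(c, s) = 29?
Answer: Rational(-43064776739, 59466) ≈ -7.2419e+5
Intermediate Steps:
Function('T')(r, D) = Add(Rational(45, 374), Mul(Rational(-2, 159), r)) (Function('T')(r, D) = Mul(-2, Add(Mul(r, Pow(159, -1)), Mul(-45, Pow(748, -1)))) = Mul(-2, Add(Mul(r, Rational(1, 159)), Mul(-45, Rational(1, 748)))) = Mul(-2, Add(Mul(Rational(1, 159), r), Rational(-45, 748))) = Mul(-2, Add(Rational(-45, 748), Mul(Rational(1, 159), r))) = Add(Rational(45, 374), Mul(Rational(-2, 159), r)))
W = 724201
Add(Function('T')(-739, Function('Q')(-8, 2)), Mul(-1, W)) = Add(Add(Rational(45, 374), Mul(Rational(-2, 159), -739)), Mul(-1, 724201)) = Add(Add(Rational(45, 374), Rational(1478, 159)), -724201) = Add(Rational(559927, 59466), -724201) = Rational(-43064776739, 59466)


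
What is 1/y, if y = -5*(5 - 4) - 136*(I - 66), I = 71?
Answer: -1/685 ≈ -0.0014599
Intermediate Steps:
y = -685 (y = -5*(5 - 4) - 136*(71 - 66) = -5*1 - 136*5 = -5 - 680 = -685)
1/y = 1/(-685) = -1/685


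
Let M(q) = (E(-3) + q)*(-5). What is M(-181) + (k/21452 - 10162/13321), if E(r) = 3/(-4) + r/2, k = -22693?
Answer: 755228983/825902 ≈ 914.43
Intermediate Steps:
E(r) = -¾ + r/2 (E(r) = 3*(-¼) + r*(½) = -¾ + r/2)
M(q) = 45/4 - 5*q (M(q) = ((-¾ + (½)*(-3)) + q)*(-5) = ((-¾ - 3/2) + q)*(-5) = (-9/4 + q)*(-5) = 45/4 - 5*q)
M(-181) + (k/21452 - 10162/13321) = (45/4 - 5*(-181)) + (-22693/21452 - 10162/13321) = (45/4 + 905) + (-22693*1/21452 - 10162*1/13321) = 3665/4 + (-22693/21452 - 10162/13321) = 3665/4 - 3007449/1651804 = 755228983/825902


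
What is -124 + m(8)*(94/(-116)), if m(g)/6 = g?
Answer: -4724/29 ≈ -162.90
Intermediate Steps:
m(g) = 6*g
-124 + m(8)*(94/(-116)) = -124 + (6*8)*(94/(-116)) = -124 + 48*(94*(-1/116)) = -124 + 48*(-47/58) = -124 - 1128/29 = -4724/29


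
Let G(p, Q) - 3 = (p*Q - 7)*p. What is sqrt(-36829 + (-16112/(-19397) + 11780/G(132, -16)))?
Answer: I*sqrt(43362090442733217235521)/1085087577 ≈ 191.91*I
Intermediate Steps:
G(p, Q) = 3 + p*(-7 + Q*p) (G(p, Q) = 3 + (p*Q - 7)*p = 3 + (Q*p - 7)*p = 3 + (-7 + Q*p)*p = 3 + p*(-7 + Q*p))
sqrt(-36829 + (-16112/(-19397) + 11780/G(132, -16))) = sqrt(-36829 + (-16112/(-19397) + 11780/(3 - 7*132 - 16*132**2))) = sqrt(-36829 + (-16112*(-1/19397) + 11780/(3 - 924 - 16*17424))) = sqrt(-36829 + (16112/19397 + 11780/(3 - 924 - 278784))) = sqrt(-36829 + (16112/19397 + 11780/(-279705))) = sqrt(-36829 + (16112/19397 + 11780*(-1/279705))) = sqrt(-36829 + (16112/19397 - 2356/55941)) = sqrt(-36829 + 855622060/1085087577) = sqrt(-39961834751273/1085087577) = I*sqrt(43362090442733217235521)/1085087577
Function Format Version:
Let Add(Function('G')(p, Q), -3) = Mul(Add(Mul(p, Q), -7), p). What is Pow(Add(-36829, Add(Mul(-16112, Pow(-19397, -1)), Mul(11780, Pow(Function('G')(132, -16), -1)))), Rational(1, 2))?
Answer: Mul(Rational(1, 1085087577), I, Pow(43362090442733217235521, Rational(1, 2))) ≈ Mul(191.91, I)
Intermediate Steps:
Function('G')(p, Q) = Add(3, Mul(p, Add(-7, Mul(Q, p)))) (Function('G')(p, Q) = Add(3, Mul(Add(Mul(p, Q), -7), p)) = Add(3, Mul(Add(Mul(Q, p), -7), p)) = Add(3, Mul(Add(-7, Mul(Q, p)), p)) = Add(3, Mul(p, Add(-7, Mul(Q, p)))))
Pow(Add(-36829, Add(Mul(-16112, Pow(-19397, -1)), Mul(11780, Pow(Function('G')(132, -16), -1)))), Rational(1, 2)) = Pow(Add(-36829, Add(Mul(-16112, Pow(-19397, -1)), Mul(11780, Pow(Add(3, Mul(-7, 132), Mul(-16, Pow(132, 2))), -1)))), Rational(1, 2)) = Pow(Add(-36829, Add(Mul(-16112, Rational(-1, 19397)), Mul(11780, Pow(Add(3, -924, Mul(-16, 17424)), -1)))), Rational(1, 2)) = Pow(Add(-36829, Add(Rational(16112, 19397), Mul(11780, Pow(Add(3, -924, -278784), -1)))), Rational(1, 2)) = Pow(Add(-36829, Add(Rational(16112, 19397), Mul(11780, Pow(-279705, -1)))), Rational(1, 2)) = Pow(Add(-36829, Add(Rational(16112, 19397), Mul(11780, Rational(-1, 279705)))), Rational(1, 2)) = Pow(Add(-36829, Add(Rational(16112, 19397), Rational(-2356, 55941))), Rational(1, 2)) = Pow(Add(-36829, Rational(855622060, 1085087577)), Rational(1, 2)) = Pow(Rational(-39961834751273, 1085087577), Rational(1, 2)) = Mul(Rational(1, 1085087577), I, Pow(43362090442733217235521, Rational(1, 2)))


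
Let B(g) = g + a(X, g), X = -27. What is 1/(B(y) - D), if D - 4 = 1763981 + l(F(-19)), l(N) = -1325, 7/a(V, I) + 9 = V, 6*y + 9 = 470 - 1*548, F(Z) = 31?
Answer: -36/63456289 ≈ -5.6732e-7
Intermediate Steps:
y = -29/2 (y = -3/2 + (470 - 1*548)/6 = -3/2 + (470 - 548)/6 = -3/2 + (1/6)*(-78) = -3/2 - 13 = -29/2 ≈ -14.500)
a(V, I) = 7/(-9 + V)
B(g) = -7/36 + g (B(g) = g + 7/(-9 - 27) = g + 7/(-36) = g + 7*(-1/36) = g - 7/36 = -7/36 + g)
D = 1762660 (D = 4 + (1763981 - 1325) = 4 + 1762656 = 1762660)
1/(B(y) - D) = 1/((-7/36 - 29/2) - 1*1762660) = 1/(-529/36 - 1762660) = 1/(-63456289/36) = -36/63456289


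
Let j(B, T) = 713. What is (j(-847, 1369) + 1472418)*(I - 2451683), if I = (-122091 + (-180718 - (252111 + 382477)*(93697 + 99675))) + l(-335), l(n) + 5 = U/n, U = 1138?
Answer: -60559372807711588283/335 ≈ -1.8077e+17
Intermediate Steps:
l(n) = -5 + 1138/n
I = -41108470940388/335 (I = (-122091 + (-180718 - (252111 + 382477)*(93697 + 99675))) + (-5 + 1138/(-335)) = (-122091 + (-180718 - 634588*193372)) + (-5 + 1138*(-1/335)) = (-122091 + (-180718 - 1*122711550736)) + (-5 - 1138/335) = (-122091 + (-180718 - 122711550736)) - 2813/335 = (-122091 - 122711731454) - 2813/335 = -122711853545 - 2813/335 = -41108470940388/335 ≈ -1.2271e+11)
(j(-847, 1369) + 1472418)*(I - 2451683) = (713 + 1472418)*(-41108470940388/335 - 2451683) = 1473131*(-41109292254193/335) = -60559372807711588283/335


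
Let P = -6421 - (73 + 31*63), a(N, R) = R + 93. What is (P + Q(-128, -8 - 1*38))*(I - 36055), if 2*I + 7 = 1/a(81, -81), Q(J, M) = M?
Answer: 2449955893/8 ≈ 3.0624e+8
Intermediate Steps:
a(N, R) = 93 + R
I = -83/24 (I = -7/2 + 1/(2*(93 - 81)) = -7/2 + (½)/12 = -7/2 + (½)*(1/12) = -7/2 + 1/24 = -83/24 ≈ -3.4583)
P = -8447 (P = -6421 - (73 + 1953) = -6421 - 1*2026 = -6421 - 2026 = -8447)
(P + Q(-128, -8 - 1*38))*(I - 36055) = (-8447 + (-8 - 1*38))*(-83/24 - 36055) = (-8447 + (-8 - 38))*(-865403/24) = (-8447 - 46)*(-865403/24) = -8493*(-865403/24) = 2449955893/8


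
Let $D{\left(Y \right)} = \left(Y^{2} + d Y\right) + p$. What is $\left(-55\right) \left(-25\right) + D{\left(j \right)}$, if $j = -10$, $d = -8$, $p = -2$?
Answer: $1553$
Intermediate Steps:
$D{\left(Y \right)} = -2 + Y^{2} - 8 Y$ ($D{\left(Y \right)} = \left(Y^{2} - 8 Y\right) - 2 = -2 + Y^{2} - 8 Y$)
$\left(-55\right) \left(-25\right) + D{\left(j \right)} = \left(-55\right) \left(-25\right) - \left(-78 - 100\right) = 1375 + \left(-2 + 100 + 80\right) = 1375 + 178 = 1553$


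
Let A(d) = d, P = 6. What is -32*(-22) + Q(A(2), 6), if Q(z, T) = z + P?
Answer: 712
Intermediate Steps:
Q(z, T) = 6 + z (Q(z, T) = z + 6 = 6 + z)
-32*(-22) + Q(A(2), 6) = -32*(-22) + (6 + 2) = 704 + 8 = 712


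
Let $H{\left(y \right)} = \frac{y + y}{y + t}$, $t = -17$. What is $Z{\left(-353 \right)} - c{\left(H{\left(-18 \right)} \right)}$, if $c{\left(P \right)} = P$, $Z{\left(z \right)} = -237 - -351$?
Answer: $\frac{3954}{35} \approx 112.97$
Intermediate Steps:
$Z{\left(z \right)} = 114$ ($Z{\left(z \right)} = -237 + 351 = 114$)
$H{\left(y \right)} = \frac{2 y}{-17 + y}$ ($H{\left(y \right)} = \frac{y + y}{y - 17} = \frac{2 y}{-17 + y}$)
$Z{\left(-353 \right)} - c{\left(H{\left(-18 \right)} \right)} = 114 - 2 \left(-18\right) \frac{1}{-17 - 18} = 114 - 2 \left(-18\right) \frac{1}{-35} = 114 - 2 \left(-18\right) \left(- \frac{1}{35}\right) = 114 - \frac{36}{35} = \frac{3954}{35}$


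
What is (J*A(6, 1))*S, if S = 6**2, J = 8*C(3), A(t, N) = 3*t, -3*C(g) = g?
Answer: -5184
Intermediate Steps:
C(g) = -g/3
J = -8 (J = 8*(-1/3*3) = 8*(-1) = -8)
S = 36
(J*A(6, 1))*S = -24*6*36 = -8*18*36 = -144*36 = -5184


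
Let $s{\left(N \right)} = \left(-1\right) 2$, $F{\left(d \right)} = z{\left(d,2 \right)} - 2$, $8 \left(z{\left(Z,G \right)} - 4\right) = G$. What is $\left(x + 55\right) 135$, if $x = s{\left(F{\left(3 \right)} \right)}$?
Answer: $7155$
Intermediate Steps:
$z{\left(Z,G \right)} = 4 + \frac{G}{8}$
$F{\left(d \right)} = \frac{9}{4}$ ($F{\left(d \right)} = \left(4 + \frac{1}{8} \cdot 2\right) - 2 = \left(4 + \frac{1}{4}\right) - 2 = \frac{17}{4} - 2 = \frac{9}{4}$)
$s{\left(N \right)} = -2$
$x = -2$
$\left(x + 55\right) 135 = \left(-2 + 55\right) 135 = 53 \cdot 135 = 7155$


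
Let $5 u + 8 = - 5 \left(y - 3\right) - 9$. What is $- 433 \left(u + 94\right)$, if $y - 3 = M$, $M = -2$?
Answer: $- \frac{200479}{5} \approx -40096.0$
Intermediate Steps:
$y = 1$ ($y = 3 - 2 = 1$)
$u = - \frac{7}{5}$ ($u = - \frac{8}{5} + \frac{- 5 \left(1 - 3\right) - 9}{5} = - \frac{8}{5} + \frac{\left(-5\right) \left(-2\right) - 9}{5} = - \frac{8}{5} + \frac{10 - 9}{5} = - \frac{8}{5} + \frac{1}{5} \cdot 1 = - \frac{8}{5} + \frac{1}{5} = - \frac{7}{5} \approx -1.4$)
$- 433 \left(u + 94\right) = - 433 \left(- \frac{7}{5} + 94\right) = \left(-433\right) \frac{463}{5} = - \frac{200479}{5}$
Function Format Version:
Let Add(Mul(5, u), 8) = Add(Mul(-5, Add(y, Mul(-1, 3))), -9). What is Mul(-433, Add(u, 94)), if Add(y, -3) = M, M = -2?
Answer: Rational(-200479, 5) ≈ -40096.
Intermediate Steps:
y = 1 (y = Add(3, -2) = 1)
u = Rational(-7, 5) (u = Add(Rational(-8, 5), Mul(Rational(1, 5), Add(Mul(-5, Add(1, Mul(-1, 3))), -9))) = Add(Rational(-8, 5), Mul(Rational(1, 5), Add(Mul(-5, Add(1, -3)), -9))) = Add(Rational(-8, 5), Mul(Rational(1, 5), Add(Mul(-5, -2), -9))) = Add(Rational(-8, 5), Mul(Rational(1, 5), Add(10, -9))) = Add(Rational(-8, 5), Mul(Rational(1, 5), 1)) = Add(Rational(-8, 5), Rational(1, 5)) = Rational(-7, 5) ≈ -1.4000)
Mul(-433, Add(u, 94)) = Mul(-433, Add(Rational(-7, 5), 94)) = Mul(-433, Rational(463, 5)) = Rational(-200479, 5)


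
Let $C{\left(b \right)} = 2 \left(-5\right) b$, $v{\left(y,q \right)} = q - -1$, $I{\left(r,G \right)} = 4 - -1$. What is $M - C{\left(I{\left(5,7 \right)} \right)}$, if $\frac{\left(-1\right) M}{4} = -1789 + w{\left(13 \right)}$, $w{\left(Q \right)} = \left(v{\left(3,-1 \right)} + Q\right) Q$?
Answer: $6530$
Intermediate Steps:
$I{\left(r,G \right)} = 5$ ($I{\left(r,G \right)} = 4 + 1 = 5$)
$v{\left(y,q \right)} = 1 + q$ ($v{\left(y,q \right)} = q + 1 = 1 + q$)
$C{\left(b \right)} = - 10 b$
$w{\left(Q \right)} = Q^{2}$ ($w{\left(Q \right)} = \left(\left(1 - 1\right) + Q\right) Q = \left(0 + Q\right) Q = Q Q = Q^{2}$)
$M = 6480$ ($M = - 4 \left(-1789 + 13^{2}\right) = - 4 \left(-1789 + 169\right) = \left(-4\right) \left(-1620\right) = 6480$)
$M - C{\left(I{\left(5,7 \right)} \right)} = 6480 - \left(-10\right) 5 = 6480 - -50 = 6480 + 50 = 6530$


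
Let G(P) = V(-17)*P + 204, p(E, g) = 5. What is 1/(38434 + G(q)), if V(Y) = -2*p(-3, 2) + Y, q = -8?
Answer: 1/38854 ≈ 2.5737e-5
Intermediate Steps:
V(Y) = -10 + Y (V(Y) = -2*5 + Y = -10 + Y)
G(P) = 204 - 27*P (G(P) = (-10 - 17)*P + 204 = -27*P + 204 = 204 - 27*P)
1/(38434 + G(q)) = 1/(38434 + (204 - 27*(-8))) = 1/(38434 + (204 + 216)) = 1/(38434 + 420) = 1/38854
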